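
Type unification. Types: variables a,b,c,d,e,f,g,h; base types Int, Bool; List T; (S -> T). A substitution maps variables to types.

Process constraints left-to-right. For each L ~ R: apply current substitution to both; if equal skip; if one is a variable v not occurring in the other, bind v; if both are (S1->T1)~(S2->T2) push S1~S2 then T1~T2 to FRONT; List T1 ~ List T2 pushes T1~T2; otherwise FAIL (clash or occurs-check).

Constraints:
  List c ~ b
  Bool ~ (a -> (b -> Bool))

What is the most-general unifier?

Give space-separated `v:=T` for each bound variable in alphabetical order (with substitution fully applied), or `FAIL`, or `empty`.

Answer: FAIL

Derivation:
step 1: unify List c ~ b  [subst: {-} | 1 pending]
  bind b := List c
step 2: unify Bool ~ (a -> (List c -> Bool))  [subst: {b:=List c} | 0 pending]
  clash: Bool vs (a -> (List c -> Bool))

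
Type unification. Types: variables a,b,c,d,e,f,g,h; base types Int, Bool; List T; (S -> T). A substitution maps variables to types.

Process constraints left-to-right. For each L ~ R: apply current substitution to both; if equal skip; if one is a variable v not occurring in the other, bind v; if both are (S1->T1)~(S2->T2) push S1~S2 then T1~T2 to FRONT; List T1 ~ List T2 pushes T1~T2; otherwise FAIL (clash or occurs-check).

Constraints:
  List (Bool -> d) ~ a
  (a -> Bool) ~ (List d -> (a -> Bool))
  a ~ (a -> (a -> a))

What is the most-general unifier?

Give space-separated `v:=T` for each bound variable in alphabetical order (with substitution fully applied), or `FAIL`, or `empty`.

step 1: unify List (Bool -> d) ~ a  [subst: {-} | 2 pending]
  bind a := List (Bool -> d)
step 2: unify (List (Bool -> d) -> Bool) ~ (List d -> (List (Bool -> d) -> Bool))  [subst: {a:=List (Bool -> d)} | 1 pending]
  -> decompose arrow: push List (Bool -> d)~List d, Bool~(List (Bool -> d) -> Bool)
step 3: unify List (Bool -> d) ~ List d  [subst: {a:=List (Bool -> d)} | 2 pending]
  -> decompose List: push (Bool -> d)~d
step 4: unify (Bool -> d) ~ d  [subst: {a:=List (Bool -> d)} | 2 pending]
  occurs-check fail

Answer: FAIL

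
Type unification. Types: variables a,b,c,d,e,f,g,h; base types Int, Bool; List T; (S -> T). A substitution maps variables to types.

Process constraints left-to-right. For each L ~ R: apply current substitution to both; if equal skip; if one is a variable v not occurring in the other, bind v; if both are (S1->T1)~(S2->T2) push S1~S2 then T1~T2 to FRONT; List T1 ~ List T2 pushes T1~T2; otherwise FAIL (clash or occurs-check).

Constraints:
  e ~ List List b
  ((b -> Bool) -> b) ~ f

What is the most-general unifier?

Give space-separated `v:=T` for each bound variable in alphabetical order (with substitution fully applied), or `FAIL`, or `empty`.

Answer: e:=List List b f:=((b -> Bool) -> b)

Derivation:
step 1: unify e ~ List List b  [subst: {-} | 1 pending]
  bind e := List List b
step 2: unify ((b -> Bool) -> b) ~ f  [subst: {e:=List List b} | 0 pending]
  bind f := ((b -> Bool) -> b)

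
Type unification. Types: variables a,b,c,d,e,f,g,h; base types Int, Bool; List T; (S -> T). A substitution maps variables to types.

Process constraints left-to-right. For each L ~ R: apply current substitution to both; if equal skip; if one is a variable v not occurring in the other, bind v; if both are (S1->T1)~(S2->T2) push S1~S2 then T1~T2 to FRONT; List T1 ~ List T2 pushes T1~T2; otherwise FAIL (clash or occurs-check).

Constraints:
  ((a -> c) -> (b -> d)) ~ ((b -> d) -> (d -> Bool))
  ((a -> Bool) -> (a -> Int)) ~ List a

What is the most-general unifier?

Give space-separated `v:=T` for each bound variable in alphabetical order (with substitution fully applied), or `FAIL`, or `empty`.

Answer: FAIL

Derivation:
step 1: unify ((a -> c) -> (b -> d)) ~ ((b -> d) -> (d -> Bool))  [subst: {-} | 1 pending]
  -> decompose arrow: push (a -> c)~(b -> d), (b -> d)~(d -> Bool)
step 2: unify (a -> c) ~ (b -> d)  [subst: {-} | 2 pending]
  -> decompose arrow: push a~b, c~d
step 3: unify a ~ b  [subst: {-} | 3 pending]
  bind a := b
step 4: unify c ~ d  [subst: {a:=b} | 2 pending]
  bind c := d
step 5: unify (b -> d) ~ (d -> Bool)  [subst: {a:=b, c:=d} | 1 pending]
  -> decompose arrow: push b~d, d~Bool
step 6: unify b ~ d  [subst: {a:=b, c:=d} | 2 pending]
  bind b := d
step 7: unify d ~ Bool  [subst: {a:=b, c:=d, b:=d} | 1 pending]
  bind d := Bool
step 8: unify ((Bool -> Bool) -> (Bool -> Int)) ~ List Bool  [subst: {a:=b, c:=d, b:=d, d:=Bool} | 0 pending]
  clash: ((Bool -> Bool) -> (Bool -> Int)) vs List Bool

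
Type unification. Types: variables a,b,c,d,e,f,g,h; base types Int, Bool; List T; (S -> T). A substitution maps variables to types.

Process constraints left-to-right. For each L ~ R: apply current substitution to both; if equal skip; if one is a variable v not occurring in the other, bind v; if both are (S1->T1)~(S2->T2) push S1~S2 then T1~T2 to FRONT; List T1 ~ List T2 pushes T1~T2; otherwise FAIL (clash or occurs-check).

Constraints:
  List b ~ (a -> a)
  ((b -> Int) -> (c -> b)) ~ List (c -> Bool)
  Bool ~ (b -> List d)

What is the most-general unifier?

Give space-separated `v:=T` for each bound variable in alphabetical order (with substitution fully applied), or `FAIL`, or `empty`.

Answer: FAIL

Derivation:
step 1: unify List b ~ (a -> a)  [subst: {-} | 2 pending]
  clash: List b vs (a -> a)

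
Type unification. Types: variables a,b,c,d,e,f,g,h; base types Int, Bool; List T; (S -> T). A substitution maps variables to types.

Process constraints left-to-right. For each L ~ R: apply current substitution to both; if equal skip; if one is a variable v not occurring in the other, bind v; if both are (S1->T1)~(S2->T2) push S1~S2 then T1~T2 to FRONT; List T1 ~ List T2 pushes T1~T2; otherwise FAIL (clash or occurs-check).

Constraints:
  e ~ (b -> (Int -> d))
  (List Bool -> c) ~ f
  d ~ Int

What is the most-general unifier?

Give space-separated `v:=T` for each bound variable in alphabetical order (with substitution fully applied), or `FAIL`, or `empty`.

Answer: d:=Int e:=(b -> (Int -> Int)) f:=(List Bool -> c)

Derivation:
step 1: unify e ~ (b -> (Int -> d))  [subst: {-} | 2 pending]
  bind e := (b -> (Int -> d))
step 2: unify (List Bool -> c) ~ f  [subst: {e:=(b -> (Int -> d))} | 1 pending]
  bind f := (List Bool -> c)
step 3: unify d ~ Int  [subst: {e:=(b -> (Int -> d)), f:=(List Bool -> c)} | 0 pending]
  bind d := Int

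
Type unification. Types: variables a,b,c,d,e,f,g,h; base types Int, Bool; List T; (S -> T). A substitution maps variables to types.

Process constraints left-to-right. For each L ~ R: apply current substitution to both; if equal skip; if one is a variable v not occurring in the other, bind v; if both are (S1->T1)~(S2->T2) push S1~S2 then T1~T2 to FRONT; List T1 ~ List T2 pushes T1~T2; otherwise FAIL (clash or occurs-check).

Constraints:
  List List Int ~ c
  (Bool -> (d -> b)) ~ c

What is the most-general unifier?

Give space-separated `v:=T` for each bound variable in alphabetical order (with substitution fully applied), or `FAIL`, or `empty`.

Answer: FAIL

Derivation:
step 1: unify List List Int ~ c  [subst: {-} | 1 pending]
  bind c := List List Int
step 2: unify (Bool -> (d -> b)) ~ List List Int  [subst: {c:=List List Int} | 0 pending]
  clash: (Bool -> (d -> b)) vs List List Int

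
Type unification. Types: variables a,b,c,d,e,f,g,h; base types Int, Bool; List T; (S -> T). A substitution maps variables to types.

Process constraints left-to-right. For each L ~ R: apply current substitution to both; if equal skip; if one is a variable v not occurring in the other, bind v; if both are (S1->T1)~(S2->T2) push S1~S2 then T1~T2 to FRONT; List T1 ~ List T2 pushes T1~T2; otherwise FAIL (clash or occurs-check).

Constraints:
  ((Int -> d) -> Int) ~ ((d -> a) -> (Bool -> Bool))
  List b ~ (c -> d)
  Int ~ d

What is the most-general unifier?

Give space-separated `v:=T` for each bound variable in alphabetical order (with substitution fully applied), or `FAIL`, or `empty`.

Answer: FAIL

Derivation:
step 1: unify ((Int -> d) -> Int) ~ ((d -> a) -> (Bool -> Bool))  [subst: {-} | 2 pending]
  -> decompose arrow: push (Int -> d)~(d -> a), Int~(Bool -> Bool)
step 2: unify (Int -> d) ~ (d -> a)  [subst: {-} | 3 pending]
  -> decompose arrow: push Int~d, d~a
step 3: unify Int ~ d  [subst: {-} | 4 pending]
  bind d := Int
step 4: unify Int ~ a  [subst: {d:=Int} | 3 pending]
  bind a := Int
step 5: unify Int ~ (Bool -> Bool)  [subst: {d:=Int, a:=Int} | 2 pending]
  clash: Int vs (Bool -> Bool)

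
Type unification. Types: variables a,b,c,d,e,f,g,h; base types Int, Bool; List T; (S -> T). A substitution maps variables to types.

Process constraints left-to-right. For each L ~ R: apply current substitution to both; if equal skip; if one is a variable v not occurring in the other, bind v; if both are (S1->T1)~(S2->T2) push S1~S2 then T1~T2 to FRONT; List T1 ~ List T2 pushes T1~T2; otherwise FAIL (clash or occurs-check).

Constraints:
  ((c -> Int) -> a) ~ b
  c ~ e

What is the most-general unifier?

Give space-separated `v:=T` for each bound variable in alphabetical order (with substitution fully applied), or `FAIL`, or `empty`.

Answer: b:=((e -> Int) -> a) c:=e

Derivation:
step 1: unify ((c -> Int) -> a) ~ b  [subst: {-} | 1 pending]
  bind b := ((c -> Int) -> a)
step 2: unify c ~ e  [subst: {b:=((c -> Int) -> a)} | 0 pending]
  bind c := e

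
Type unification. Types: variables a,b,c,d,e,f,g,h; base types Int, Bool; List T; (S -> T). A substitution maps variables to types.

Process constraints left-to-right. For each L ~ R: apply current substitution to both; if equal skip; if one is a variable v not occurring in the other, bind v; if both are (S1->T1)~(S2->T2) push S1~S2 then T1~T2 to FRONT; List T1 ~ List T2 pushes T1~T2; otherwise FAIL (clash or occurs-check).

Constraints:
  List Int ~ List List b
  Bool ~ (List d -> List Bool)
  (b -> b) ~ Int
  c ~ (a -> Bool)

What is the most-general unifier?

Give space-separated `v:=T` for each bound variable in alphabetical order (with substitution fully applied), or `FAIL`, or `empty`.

Answer: FAIL

Derivation:
step 1: unify List Int ~ List List b  [subst: {-} | 3 pending]
  -> decompose List: push Int~List b
step 2: unify Int ~ List b  [subst: {-} | 3 pending]
  clash: Int vs List b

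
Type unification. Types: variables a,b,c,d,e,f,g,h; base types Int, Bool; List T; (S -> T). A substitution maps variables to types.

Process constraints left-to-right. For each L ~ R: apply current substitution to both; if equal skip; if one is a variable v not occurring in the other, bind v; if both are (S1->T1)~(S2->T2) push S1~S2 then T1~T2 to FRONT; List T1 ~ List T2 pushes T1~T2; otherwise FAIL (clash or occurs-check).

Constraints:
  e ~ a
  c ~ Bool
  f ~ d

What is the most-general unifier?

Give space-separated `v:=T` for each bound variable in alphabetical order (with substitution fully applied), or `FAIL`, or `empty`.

step 1: unify e ~ a  [subst: {-} | 2 pending]
  bind e := a
step 2: unify c ~ Bool  [subst: {e:=a} | 1 pending]
  bind c := Bool
step 3: unify f ~ d  [subst: {e:=a, c:=Bool} | 0 pending]
  bind f := d

Answer: c:=Bool e:=a f:=d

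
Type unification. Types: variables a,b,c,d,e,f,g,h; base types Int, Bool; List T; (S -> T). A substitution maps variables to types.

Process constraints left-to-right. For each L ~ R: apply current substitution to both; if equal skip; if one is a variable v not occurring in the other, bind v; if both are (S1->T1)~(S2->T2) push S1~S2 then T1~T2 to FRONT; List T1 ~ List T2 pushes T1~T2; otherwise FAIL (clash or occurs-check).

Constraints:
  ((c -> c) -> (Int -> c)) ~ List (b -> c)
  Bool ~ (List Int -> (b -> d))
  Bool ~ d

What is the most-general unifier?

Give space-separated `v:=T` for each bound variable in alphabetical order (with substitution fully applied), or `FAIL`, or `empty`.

Answer: FAIL

Derivation:
step 1: unify ((c -> c) -> (Int -> c)) ~ List (b -> c)  [subst: {-} | 2 pending]
  clash: ((c -> c) -> (Int -> c)) vs List (b -> c)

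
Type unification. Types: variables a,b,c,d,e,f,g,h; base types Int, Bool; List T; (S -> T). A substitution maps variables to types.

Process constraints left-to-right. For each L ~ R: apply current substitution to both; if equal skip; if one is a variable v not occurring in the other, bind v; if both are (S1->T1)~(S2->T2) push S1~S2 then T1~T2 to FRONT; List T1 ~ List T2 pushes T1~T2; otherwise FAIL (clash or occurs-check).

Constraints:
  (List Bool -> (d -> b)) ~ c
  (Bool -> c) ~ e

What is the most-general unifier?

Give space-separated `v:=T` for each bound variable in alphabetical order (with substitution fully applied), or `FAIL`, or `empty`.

step 1: unify (List Bool -> (d -> b)) ~ c  [subst: {-} | 1 pending]
  bind c := (List Bool -> (d -> b))
step 2: unify (Bool -> (List Bool -> (d -> b))) ~ e  [subst: {c:=(List Bool -> (d -> b))} | 0 pending]
  bind e := (Bool -> (List Bool -> (d -> b)))

Answer: c:=(List Bool -> (d -> b)) e:=(Bool -> (List Bool -> (d -> b)))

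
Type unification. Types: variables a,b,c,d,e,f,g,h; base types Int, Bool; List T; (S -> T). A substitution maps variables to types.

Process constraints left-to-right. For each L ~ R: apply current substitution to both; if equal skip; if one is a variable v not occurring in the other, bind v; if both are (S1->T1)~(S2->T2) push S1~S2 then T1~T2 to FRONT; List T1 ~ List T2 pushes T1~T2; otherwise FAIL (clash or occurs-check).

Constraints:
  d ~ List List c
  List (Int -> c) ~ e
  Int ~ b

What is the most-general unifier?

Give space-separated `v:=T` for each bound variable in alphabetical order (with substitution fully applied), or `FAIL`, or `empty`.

Answer: b:=Int d:=List List c e:=List (Int -> c)

Derivation:
step 1: unify d ~ List List c  [subst: {-} | 2 pending]
  bind d := List List c
step 2: unify List (Int -> c) ~ e  [subst: {d:=List List c} | 1 pending]
  bind e := List (Int -> c)
step 3: unify Int ~ b  [subst: {d:=List List c, e:=List (Int -> c)} | 0 pending]
  bind b := Int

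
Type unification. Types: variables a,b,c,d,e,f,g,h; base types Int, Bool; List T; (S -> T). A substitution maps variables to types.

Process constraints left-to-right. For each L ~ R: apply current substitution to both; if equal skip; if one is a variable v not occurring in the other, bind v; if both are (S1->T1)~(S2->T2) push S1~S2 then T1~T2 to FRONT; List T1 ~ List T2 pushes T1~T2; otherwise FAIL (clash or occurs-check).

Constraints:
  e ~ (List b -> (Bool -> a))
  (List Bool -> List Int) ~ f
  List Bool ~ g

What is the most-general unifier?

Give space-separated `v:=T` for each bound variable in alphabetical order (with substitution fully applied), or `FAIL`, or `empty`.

step 1: unify e ~ (List b -> (Bool -> a))  [subst: {-} | 2 pending]
  bind e := (List b -> (Bool -> a))
step 2: unify (List Bool -> List Int) ~ f  [subst: {e:=(List b -> (Bool -> a))} | 1 pending]
  bind f := (List Bool -> List Int)
step 3: unify List Bool ~ g  [subst: {e:=(List b -> (Bool -> a)), f:=(List Bool -> List Int)} | 0 pending]
  bind g := List Bool

Answer: e:=(List b -> (Bool -> a)) f:=(List Bool -> List Int) g:=List Bool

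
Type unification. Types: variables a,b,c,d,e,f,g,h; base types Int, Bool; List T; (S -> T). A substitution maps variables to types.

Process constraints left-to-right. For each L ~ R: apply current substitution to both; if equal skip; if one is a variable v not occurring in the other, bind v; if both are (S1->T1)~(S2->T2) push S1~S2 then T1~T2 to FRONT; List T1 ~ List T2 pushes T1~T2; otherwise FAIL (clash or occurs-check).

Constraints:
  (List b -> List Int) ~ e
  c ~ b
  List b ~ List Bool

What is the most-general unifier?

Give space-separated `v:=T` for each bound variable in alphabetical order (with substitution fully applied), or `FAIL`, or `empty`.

step 1: unify (List b -> List Int) ~ e  [subst: {-} | 2 pending]
  bind e := (List b -> List Int)
step 2: unify c ~ b  [subst: {e:=(List b -> List Int)} | 1 pending]
  bind c := b
step 3: unify List b ~ List Bool  [subst: {e:=(List b -> List Int), c:=b} | 0 pending]
  -> decompose List: push b~Bool
step 4: unify b ~ Bool  [subst: {e:=(List b -> List Int), c:=b} | 0 pending]
  bind b := Bool

Answer: b:=Bool c:=Bool e:=(List Bool -> List Int)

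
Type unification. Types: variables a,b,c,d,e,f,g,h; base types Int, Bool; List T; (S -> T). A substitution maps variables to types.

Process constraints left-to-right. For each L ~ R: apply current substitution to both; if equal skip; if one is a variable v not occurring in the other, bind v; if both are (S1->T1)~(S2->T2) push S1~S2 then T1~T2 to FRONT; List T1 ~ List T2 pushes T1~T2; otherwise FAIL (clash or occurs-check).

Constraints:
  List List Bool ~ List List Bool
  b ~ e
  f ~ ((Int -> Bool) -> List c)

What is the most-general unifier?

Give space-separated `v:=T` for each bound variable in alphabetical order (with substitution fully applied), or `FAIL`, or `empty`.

step 1: unify List List Bool ~ List List Bool  [subst: {-} | 2 pending]
  -> identical, skip
step 2: unify b ~ e  [subst: {-} | 1 pending]
  bind b := e
step 3: unify f ~ ((Int -> Bool) -> List c)  [subst: {b:=e} | 0 pending]
  bind f := ((Int -> Bool) -> List c)

Answer: b:=e f:=((Int -> Bool) -> List c)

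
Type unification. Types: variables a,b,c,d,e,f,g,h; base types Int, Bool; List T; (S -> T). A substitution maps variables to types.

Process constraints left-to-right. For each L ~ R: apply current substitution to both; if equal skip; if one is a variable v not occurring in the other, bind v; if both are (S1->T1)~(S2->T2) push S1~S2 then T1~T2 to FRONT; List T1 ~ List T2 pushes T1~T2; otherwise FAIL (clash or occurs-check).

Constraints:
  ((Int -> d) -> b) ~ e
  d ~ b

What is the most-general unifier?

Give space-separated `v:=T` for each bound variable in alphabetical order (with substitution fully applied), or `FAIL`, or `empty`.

step 1: unify ((Int -> d) -> b) ~ e  [subst: {-} | 1 pending]
  bind e := ((Int -> d) -> b)
step 2: unify d ~ b  [subst: {e:=((Int -> d) -> b)} | 0 pending]
  bind d := b

Answer: d:=b e:=((Int -> b) -> b)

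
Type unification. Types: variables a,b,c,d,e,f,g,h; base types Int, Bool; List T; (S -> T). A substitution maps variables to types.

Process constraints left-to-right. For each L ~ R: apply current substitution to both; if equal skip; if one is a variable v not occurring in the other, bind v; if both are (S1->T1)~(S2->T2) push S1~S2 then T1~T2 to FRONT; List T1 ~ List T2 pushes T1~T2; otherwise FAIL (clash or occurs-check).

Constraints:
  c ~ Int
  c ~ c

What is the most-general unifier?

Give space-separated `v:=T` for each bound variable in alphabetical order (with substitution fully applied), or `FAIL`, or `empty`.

Answer: c:=Int

Derivation:
step 1: unify c ~ Int  [subst: {-} | 1 pending]
  bind c := Int
step 2: unify Int ~ Int  [subst: {c:=Int} | 0 pending]
  -> identical, skip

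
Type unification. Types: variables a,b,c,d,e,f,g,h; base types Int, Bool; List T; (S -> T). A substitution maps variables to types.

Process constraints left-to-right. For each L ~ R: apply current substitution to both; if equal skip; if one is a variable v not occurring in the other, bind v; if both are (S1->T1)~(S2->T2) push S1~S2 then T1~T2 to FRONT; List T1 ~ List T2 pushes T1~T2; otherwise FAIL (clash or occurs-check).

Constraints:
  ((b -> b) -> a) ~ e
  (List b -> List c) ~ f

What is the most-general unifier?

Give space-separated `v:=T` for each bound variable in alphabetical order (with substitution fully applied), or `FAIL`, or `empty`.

Answer: e:=((b -> b) -> a) f:=(List b -> List c)

Derivation:
step 1: unify ((b -> b) -> a) ~ e  [subst: {-} | 1 pending]
  bind e := ((b -> b) -> a)
step 2: unify (List b -> List c) ~ f  [subst: {e:=((b -> b) -> a)} | 0 pending]
  bind f := (List b -> List c)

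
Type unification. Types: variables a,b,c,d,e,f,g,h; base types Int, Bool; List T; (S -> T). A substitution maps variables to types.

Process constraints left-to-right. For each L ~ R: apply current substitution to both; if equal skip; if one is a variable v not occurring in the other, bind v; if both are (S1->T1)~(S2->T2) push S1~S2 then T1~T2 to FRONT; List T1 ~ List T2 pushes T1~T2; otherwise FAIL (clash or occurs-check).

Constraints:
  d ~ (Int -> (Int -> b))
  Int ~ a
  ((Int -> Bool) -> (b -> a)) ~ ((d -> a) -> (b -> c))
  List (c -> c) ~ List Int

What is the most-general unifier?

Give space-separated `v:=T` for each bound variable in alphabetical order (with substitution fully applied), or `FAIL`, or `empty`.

step 1: unify d ~ (Int -> (Int -> b))  [subst: {-} | 3 pending]
  bind d := (Int -> (Int -> b))
step 2: unify Int ~ a  [subst: {d:=(Int -> (Int -> b))} | 2 pending]
  bind a := Int
step 3: unify ((Int -> Bool) -> (b -> Int)) ~ (((Int -> (Int -> b)) -> Int) -> (b -> c))  [subst: {d:=(Int -> (Int -> b)), a:=Int} | 1 pending]
  -> decompose arrow: push (Int -> Bool)~((Int -> (Int -> b)) -> Int), (b -> Int)~(b -> c)
step 4: unify (Int -> Bool) ~ ((Int -> (Int -> b)) -> Int)  [subst: {d:=(Int -> (Int -> b)), a:=Int} | 2 pending]
  -> decompose arrow: push Int~(Int -> (Int -> b)), Bool~Int
step 5: unify Int ~ (Int -> (Int -> b))  [subst: {d:=(Int -> (Int -> b)), a:=Int} | 3 pending]
  clash: Int vs (Int -> (Int -> b))

Answer: FAIL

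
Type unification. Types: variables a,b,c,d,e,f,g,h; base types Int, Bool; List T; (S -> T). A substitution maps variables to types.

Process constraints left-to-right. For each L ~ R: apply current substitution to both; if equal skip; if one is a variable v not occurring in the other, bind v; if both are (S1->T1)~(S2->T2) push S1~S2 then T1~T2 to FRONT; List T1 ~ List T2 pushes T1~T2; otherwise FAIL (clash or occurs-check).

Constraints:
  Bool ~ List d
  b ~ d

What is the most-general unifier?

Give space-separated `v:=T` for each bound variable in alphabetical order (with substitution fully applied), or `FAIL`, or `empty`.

step 1: unify Bool ~ List d  [subst: {-} | 1 pending]
  clash: Bool vs List d

Answer: FAIL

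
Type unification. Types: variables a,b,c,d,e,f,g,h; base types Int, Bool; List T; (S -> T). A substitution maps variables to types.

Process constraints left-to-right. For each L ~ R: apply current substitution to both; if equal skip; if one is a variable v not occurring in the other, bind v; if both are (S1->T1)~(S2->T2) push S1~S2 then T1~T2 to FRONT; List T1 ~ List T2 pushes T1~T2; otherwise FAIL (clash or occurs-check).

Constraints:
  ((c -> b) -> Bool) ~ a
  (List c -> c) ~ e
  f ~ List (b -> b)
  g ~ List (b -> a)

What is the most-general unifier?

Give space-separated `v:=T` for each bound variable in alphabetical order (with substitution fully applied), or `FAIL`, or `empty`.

step 1: unify ((c -> b) -> Bool) ~ a  [subst: {-} | 3 pending]
  bind a := ((c -> b) -> Bool)
step 2: unify (List c -> c) ~ e  [subst: {a:=((c -> b) -> Bool)} | 2 pending]
  bind e := (List c -> c)
step 3: unify f ~ List (b -> b)  [subst: {a:=((c -> b) -> Bool), e:=(List c -> c)} | 1 pending]
  bind f := List (b -> b)
step 4: unify g ~ List (b -> ((c -> b) -> Bool))  [subst: {a:=((c -> b) -> Bool), e:=(List c -> c), f:=List (b -> b)} | 0 pending]
  bind g := List (b -> ((c -> b) -> Bool))

Answer: a:=((c -> b) -> Bool) e:=(List c -> c) f:=List (b -> b) g:=List (b -> ((c -> b) -> Bool))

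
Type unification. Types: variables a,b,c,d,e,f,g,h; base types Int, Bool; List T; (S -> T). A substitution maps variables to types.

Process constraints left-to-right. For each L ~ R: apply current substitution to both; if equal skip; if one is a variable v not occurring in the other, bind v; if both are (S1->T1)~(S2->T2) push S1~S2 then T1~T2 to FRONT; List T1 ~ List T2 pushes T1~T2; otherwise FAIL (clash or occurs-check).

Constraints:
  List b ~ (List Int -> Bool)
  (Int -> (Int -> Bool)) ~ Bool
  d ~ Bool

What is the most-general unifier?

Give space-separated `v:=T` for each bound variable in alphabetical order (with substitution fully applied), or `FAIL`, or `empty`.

step 1: unify List b ~ (List Int -> Bool)  [subst: {-} | 2 pending]
  clash: List b vs (List Int -> Bool)

Answer: FAIL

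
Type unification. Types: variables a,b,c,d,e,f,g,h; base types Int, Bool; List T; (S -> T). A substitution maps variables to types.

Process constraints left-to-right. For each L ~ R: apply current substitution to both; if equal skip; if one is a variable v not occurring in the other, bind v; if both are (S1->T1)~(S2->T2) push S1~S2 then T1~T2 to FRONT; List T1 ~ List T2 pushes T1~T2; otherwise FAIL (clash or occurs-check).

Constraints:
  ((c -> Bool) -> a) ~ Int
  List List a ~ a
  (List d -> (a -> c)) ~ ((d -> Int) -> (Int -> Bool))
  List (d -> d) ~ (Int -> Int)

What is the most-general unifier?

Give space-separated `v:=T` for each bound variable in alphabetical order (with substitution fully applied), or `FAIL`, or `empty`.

Answer: FAIL

Derivation:
step 1: unify ((c -> Bool) -> a) ~ Int  [subst: {-} | 3 pending]
  clash: ((c -> Bool) -> a) vs Int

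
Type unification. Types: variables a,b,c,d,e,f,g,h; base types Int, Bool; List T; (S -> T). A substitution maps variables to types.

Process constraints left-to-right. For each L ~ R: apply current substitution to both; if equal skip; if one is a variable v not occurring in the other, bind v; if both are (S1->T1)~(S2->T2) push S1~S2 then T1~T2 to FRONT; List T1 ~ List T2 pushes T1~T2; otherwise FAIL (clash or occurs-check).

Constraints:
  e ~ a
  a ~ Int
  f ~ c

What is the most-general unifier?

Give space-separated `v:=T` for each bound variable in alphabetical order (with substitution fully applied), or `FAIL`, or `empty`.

Answer: a:=Int e:=Int f:=c

Derivation:
step 1: unify e ~ a  [subst: {-} | 2 pending]
  bind e := a
step 2: unify a ~ Int  [subst: {e:=a} | 1 pending]
  bind a := Int
step 3: unify f ~ c  [subst: {e:=a, a:=Int} | 0 pending]
  bind f := c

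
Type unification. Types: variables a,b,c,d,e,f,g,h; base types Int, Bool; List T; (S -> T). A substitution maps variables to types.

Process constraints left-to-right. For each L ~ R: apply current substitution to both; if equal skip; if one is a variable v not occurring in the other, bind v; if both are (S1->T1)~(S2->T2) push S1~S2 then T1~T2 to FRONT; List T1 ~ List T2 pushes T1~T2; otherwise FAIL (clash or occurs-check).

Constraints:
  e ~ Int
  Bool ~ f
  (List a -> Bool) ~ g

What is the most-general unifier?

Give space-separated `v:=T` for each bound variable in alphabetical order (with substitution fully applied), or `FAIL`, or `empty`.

Answer: e:=Int f:=Bool g:=(List a -> Bool)

Derivation:
step 1: unify e ~ Int  [subst: {-} | 2 pending]
  bind e := Int
step 2: unify Bool ~ f  [subst: {e:=Int} | 1 pending]
  bind f := Bool
step 3: unify (List a -> Bool) ~ g  [subst: {e:=Int, f:=Bool} | 0 pending]
  bind g := (List a -> Bool)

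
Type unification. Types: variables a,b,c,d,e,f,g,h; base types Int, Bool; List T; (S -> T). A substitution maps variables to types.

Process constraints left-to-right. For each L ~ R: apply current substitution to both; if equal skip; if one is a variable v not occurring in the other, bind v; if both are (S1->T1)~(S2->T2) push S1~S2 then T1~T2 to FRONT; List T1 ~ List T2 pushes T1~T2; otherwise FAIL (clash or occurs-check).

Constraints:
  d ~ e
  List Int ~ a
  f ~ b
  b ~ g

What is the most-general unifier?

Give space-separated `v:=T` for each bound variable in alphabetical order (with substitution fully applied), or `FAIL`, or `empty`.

Answer: a:=List Int b:=g d:=e f:=g

Derivation:
step 1: unify d ~ e  [subst: {-} | 3 pending]
  bind d := e
step 2: unify List Int ~ a  [subst: {d:=e} | 2 pending]
  bind a := List Int
step 3: unify f ~ b  [subst: {d:=e, a:=List Int} | 1 pending]
  bind f := b
step 4: unify b ~ g  [subst: {d:=e, a:=List Int, f:=b} | 0 pending]
  bind b := g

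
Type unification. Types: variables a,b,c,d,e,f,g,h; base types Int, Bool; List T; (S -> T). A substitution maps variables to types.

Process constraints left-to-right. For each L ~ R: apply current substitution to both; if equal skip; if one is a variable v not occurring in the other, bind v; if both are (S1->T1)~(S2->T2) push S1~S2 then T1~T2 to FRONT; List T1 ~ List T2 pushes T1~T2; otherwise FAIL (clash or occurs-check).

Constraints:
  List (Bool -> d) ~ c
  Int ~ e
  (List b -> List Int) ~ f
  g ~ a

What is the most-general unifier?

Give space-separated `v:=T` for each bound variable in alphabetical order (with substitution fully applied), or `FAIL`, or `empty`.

step 1: unify List (Bool -> d) ~ c  [subst: {-} | 3 pending]
  bind c := List (Bool -> d)
step 2: unify Int ~ e  [subst: {c:=List (Bool -> d)} | 2 pending]
  bind e := Int
step 3: unify (List b -> List Int) ~ f  [subst: {c:=List (Bool -> d), e:=Int} | 1 pending]
  bind f := (List b -> List Int)
step 4: unify g ~ a  [subst: {c:=List (Bool -> d), e:=Int, f:=(List b -> List Int)} | 0 pending]
  bind g := a

Answer: c:=List (Bool -> d) e:=Int f:=(List b -> List Int) g:=a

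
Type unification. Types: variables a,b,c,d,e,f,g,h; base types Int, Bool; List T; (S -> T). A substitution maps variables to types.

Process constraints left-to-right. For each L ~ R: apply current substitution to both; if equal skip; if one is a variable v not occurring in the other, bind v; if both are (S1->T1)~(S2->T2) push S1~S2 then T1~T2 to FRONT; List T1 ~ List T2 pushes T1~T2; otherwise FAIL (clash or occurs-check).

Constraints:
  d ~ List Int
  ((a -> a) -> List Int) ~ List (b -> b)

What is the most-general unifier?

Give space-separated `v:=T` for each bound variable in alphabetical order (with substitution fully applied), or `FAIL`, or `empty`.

step 1: unify d ~ List Int  [subst: {-} | 1 pending]
  bind d := List Int
step 2: unify ((a -> a) -> List Int) ~ List (b -> b)  [subst: {d:=List Int} | 0 pending]
  clash: ((a -> a) -> List Int) vs List (b -> b)

Answer: FAIL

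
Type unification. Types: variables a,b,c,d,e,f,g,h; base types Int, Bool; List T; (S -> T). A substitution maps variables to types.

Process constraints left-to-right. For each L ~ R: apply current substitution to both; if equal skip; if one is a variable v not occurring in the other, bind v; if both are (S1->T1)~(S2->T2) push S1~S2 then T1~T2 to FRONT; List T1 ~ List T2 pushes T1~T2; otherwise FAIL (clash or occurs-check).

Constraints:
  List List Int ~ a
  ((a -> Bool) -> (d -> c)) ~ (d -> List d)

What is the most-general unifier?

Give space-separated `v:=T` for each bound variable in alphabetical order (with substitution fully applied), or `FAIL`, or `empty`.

step 1: unify List List Int ~ a  [subst: {-} | 1 pending]
  bind a := List List Int
step 2: unify ((List List Int -> Bool) -> (d -> c)) ~ (d -> List d)  [subst: {a:=List List Int} | 0 pending]
  -> decompose arrow: push (List List Int -> Bool)~d, (d -> c)~List d
step 3: unify (List List Int -> Bool) ~ d  [subst: {a:=List List Int} | 1 pending]
  bind d := (List List Int -> Bool)
step 4: unify ((List List Int -> Bool) -> c) ~ List (List List Int -> Bool)  [subst: {a:=List List Int, d:=(List List Int -> Bool)} | 0 pending]
  clash: ((List List Int -> Bool) -> c) vs List (List List Int -> Bool)

Answer: FAIL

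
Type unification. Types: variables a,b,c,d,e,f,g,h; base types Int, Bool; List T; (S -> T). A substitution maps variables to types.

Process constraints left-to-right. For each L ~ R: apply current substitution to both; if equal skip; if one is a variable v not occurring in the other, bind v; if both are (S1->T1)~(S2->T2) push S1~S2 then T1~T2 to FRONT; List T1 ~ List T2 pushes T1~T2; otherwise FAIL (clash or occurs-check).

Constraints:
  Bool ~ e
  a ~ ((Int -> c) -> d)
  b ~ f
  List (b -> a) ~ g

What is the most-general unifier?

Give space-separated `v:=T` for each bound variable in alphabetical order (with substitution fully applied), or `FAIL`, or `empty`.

step 1: unify Bool ~ e  [subst: {-} | 3 pending]
  bind e := Bool
step 2: unify a ~ ((Int -> c) -> d)  [subst: {e:=Bool} | 2 pending]
  bind a := ((Int -> c) -> d)
step 3: unify b ~ f  [subst: {e:=Bool, a:=((Int -> c) -> d)} | 1 pending]
  bind b := f
step 4: unify List (f -> ((Int -> c) -> d)) ~ g  [subst: {e:=Bool, a:=((Int -> c) -> d), b:=f} | 0 pending]
  bind g := List (f -> ((Int -> c) -> d))

Answer: a:=((Int -> c) -> d) b:=f e:=Bool g:=List (f -> ((Int -> c) -> d))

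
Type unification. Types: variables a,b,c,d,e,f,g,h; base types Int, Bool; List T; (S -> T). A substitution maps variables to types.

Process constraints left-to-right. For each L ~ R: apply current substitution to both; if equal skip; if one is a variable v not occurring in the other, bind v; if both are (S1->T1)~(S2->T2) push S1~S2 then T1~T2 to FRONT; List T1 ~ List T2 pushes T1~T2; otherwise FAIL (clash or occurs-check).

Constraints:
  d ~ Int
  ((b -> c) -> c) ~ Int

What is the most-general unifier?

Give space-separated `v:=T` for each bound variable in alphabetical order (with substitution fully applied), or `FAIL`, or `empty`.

step 1: unify d ~ Int  [subst: {-} | 1 pending]
  bind d := Int
step 2: unify ((b -> c) -> c) ~ Int  [subst: {d:=Int} | 0 pending]
  clash: ((b -> c) -> c) vs Int

Answer: FAIL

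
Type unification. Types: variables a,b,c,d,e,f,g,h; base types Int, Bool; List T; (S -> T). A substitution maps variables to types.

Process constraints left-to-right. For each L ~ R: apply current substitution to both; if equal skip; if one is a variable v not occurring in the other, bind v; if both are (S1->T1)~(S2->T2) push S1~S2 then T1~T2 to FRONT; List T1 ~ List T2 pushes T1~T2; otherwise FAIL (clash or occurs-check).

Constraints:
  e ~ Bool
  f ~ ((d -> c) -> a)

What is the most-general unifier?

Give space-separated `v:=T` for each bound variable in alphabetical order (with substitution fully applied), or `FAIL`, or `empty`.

step 1: unify e ~ Bool  [subst: {-} | 1 pending]
  bind e := Bool
step 2: unify f ~ ((d -> c) -> a)  [subst: {e:=Bool} | 0 pending]
  bind f := ((d -> c) -> a)

Answer: e:=Bool f:=((d -> c) -> a)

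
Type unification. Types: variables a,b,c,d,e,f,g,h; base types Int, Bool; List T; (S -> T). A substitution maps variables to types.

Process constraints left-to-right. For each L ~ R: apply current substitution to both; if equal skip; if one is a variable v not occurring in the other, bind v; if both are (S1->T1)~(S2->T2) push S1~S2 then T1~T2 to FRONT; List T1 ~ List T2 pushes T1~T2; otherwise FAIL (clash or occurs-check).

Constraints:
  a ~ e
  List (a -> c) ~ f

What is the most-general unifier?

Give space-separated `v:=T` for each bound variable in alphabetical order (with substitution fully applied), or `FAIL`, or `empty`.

Answer: a:=e f:=List (e -> c)

Derivation:
step 1: unify a ~ e  [subst: {-} | 1 pending]
  bind a := e
step 2: unify List (e -> c) ~ f  [subst: {a:=e} | 0 pending]
  bind f := List (e -> c)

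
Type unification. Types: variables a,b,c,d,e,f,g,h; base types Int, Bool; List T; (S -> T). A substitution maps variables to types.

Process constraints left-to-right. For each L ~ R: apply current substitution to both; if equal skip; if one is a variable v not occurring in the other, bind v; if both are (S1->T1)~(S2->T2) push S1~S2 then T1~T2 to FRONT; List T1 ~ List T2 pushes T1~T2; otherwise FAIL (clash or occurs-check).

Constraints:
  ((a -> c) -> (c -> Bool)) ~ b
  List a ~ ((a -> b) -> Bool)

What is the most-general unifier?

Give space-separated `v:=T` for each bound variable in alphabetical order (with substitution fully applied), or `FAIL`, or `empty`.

step 1: unify ((a -> c) -> (c -> Bool)) ~ b  [subst: {-} | 1 pending]
  bind b := ((a -> c) -> (c -> Bool))
step 2: unify List a ~ ((a -> ((a -> c) -> (c -> Bool))) -> Bool)  [subst: {b:=((a -> c) -> (c -> Bool))} | 0 pending]
  clash: List a vs ((a -> ((a -> c) -> (c -> Bool))) -> Bool)

Answer: FAIL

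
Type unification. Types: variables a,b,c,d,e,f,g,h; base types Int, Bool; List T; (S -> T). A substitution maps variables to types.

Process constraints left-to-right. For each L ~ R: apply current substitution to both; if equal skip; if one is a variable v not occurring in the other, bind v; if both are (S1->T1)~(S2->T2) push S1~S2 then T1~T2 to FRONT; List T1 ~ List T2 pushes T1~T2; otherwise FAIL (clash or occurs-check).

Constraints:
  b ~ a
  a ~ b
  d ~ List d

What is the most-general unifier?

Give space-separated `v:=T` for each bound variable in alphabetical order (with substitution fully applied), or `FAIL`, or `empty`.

step 1: unify b ~ a  [subst: {-} | 2 pending]
  bind b := a
step 2: unify a ~ a  [subst: {b:=a} | 1 pending]
  -> identical, skip
step 3: unify d ~ List d  [subst: {b:=a} | 0 pending]
  occurs-check fail: d in List d

Answer: FAIL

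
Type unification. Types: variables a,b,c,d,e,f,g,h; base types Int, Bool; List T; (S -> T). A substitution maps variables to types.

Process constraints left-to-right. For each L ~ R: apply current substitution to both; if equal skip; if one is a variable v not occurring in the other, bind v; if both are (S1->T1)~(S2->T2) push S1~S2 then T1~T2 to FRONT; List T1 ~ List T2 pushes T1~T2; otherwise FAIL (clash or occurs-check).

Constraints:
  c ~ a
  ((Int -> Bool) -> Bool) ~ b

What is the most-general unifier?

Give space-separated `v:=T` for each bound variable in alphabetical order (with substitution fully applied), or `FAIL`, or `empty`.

step 1: unify c ~ a  [subst: {-} | 1 pending]
  bind c := a
step 2: unify ((Int -> Bool) -> Bool) ~ b  [subst: {c:=a} | 0 pending]
  bind b := ((Int -> Bool) -> Bool)

Answer: b:=((Int -> Bool) -> Bool) c:=a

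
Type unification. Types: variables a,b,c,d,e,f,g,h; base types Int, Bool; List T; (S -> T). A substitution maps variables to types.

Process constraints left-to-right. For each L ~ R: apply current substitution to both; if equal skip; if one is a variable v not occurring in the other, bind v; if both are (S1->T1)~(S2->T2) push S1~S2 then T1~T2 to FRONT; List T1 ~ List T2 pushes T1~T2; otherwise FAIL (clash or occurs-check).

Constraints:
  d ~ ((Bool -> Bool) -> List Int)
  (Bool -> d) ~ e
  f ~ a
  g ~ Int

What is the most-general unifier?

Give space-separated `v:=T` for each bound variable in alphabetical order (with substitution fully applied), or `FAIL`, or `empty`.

Answer: d:=((Bool -> Bool) -> List Int) e:=(Bool -> ((Bool -> Bool) -> List Int)) f:=a g:=Int

Derivation:
step 1: unify d ~ ((Bool -> Bool) -> List Int)  [subst: {-} | 3 pending]
  bind d := ((Bool -> Bool) -> List Int)
step 2: unify (Bool -> ((Bool -> Bool) -> List Int)) ~ e  [subst: {d:=((Bool -> Bool) -> List Int)} | 2 pending]
  bind e := (Bool -> ((Bool -> Bool) -> List Int))
step 3: unify f ~ a  [subst: {d:=((Bool -> Bool) -> List Int), e:=(Bool -> ((Bool -> Bool) -> List Int))} | 1 pending]
  bind f := a
step 4: unify g ~ Int  [subst: {d:=((Bool -> Bool) -> List Int), e:=(Bool -> ((Bool -> Bool) -> List Int)), f:=a} | 0 pending]
  bind g := Int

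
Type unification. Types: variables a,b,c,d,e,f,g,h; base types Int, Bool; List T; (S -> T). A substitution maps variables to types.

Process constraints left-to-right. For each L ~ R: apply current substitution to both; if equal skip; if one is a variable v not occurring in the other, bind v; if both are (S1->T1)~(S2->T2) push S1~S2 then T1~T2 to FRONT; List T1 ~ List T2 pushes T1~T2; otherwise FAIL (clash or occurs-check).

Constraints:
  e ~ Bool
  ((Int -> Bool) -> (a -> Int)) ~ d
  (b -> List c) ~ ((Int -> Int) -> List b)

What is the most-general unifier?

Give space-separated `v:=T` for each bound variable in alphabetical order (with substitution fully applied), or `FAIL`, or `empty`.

Answer: b:=(Int -> Int) c:=(Int -> Int) d:=((Int -> Bool) -> (a -> Int)) e:=Bool

Derivation:
step 1: unify e ~ Bool  [subst: {-} | 2 pending]
  bind e := Bool
step 2: unify ((Int -> Bool) -> (a -> Int)) ~ d  [subst: {e:=Bool} | 1 pending]
  bind d := ((Int -> Bool) -> (a -> Int))
step 3: unify (b -> List c) ~ ((Int -> Int) -> List b)  [subst: {e:=Bool, d:=((Int -> Bool) -> (a -> Int))} | 0 pending]
  -> decompose arrow: push b~(Int -> Int), List c~List b
step 4: unify b ~ (Int -> Int)  [subst: {e:=Bool, d:=((Int -> Bool) -> (a -> Int))} | 1 pending]
  bind b := (Int -> Int)
step 5: unify List c ~ List (Int -> Int)  [subst: {e:=Bool, d:=((Int -> Bool) -> (a -> Int)), b:=(Int -> Int)} | 0 pending]
  -> decompose List: push c~(Int -> Int)
step 6: unify c ~ (Int -> Int)  [subst: {e:=Bool, d:=((Int -> Bool) -> (a -> Int)), b:=(Int -> Int)} | 0 pending]
  bind c := (Int -> Int)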